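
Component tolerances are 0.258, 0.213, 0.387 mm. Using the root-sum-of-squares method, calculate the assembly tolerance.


RSS = sqrt(0.258^2 + 0.213^2 + 0.387^2)
= sqrt(0.261702)
= 0.5116

0.5116


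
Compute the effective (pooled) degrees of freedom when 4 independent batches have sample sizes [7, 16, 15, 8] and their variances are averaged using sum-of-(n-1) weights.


nu = sum_i (n_i - 1)
nu = ((7 - 1) + (16 - 1) + (15 - 1) + (8 - 1))
nu = 6 + 15 + 14 + 7
nu = 42

42


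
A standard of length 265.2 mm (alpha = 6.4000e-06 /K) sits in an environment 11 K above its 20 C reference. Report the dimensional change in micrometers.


dL = L * alpha * dT
= 265.2 * 6.4000e-06 * 11
= 0.0186701 mm
dL_um = 0.0186701 * 1000 = 18.6701 um

18.6701


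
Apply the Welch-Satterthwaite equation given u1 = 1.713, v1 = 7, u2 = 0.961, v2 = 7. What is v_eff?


uc = sqrt(u1^2 + u2^2) = sqrt(1.713^2 + 0.961^2) = 1.9641512
v_eff = uc^4 / (u1^4/v1 + u2^4/v2)
= 1.9641512^4 / (1.713^4/7 + 0.961^4/7)
= 14.883315 / 1.3519161
v_eff = 11.0091

11.0091


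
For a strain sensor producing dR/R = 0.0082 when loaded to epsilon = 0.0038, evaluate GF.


GF = (dR/R) / epsilon
= 0.0082 / 0.0038
= 2.1579

2.1579


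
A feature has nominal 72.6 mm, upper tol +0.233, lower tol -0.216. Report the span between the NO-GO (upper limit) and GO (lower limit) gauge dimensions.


GO = nominal - lower_tol (smallest hole = maximum material condition)
GO = 72.6 - 0.216 = 72.384
NO-GO = nominal + upper_tol (largest hole = least material condition)
NO-GO = 72.6 + 0.233 = 72.833
spread = NO-GO - GO = 72.833 - 72.384 = 0.4490

0.4490


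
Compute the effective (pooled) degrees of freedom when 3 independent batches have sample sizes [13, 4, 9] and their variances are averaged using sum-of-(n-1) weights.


nu = sum_i (n_i - 1)
nu = ((13 - 1) + (4 - 1) + (9 - 1))
nu = 12 + 3 + 8
nu = 23

23


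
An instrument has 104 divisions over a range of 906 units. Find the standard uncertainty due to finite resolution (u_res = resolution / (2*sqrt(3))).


resolution = range / divisions
resolution = 906 / 104 = 8.7115385
u_res = resolution / (2*sqrt(3))
u_res = 8.7115385 / 3.4641016
u_res = 2.5148

2.5148


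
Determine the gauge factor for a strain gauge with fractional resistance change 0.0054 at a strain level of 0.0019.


GF = (dR/R) / epsilon
= 0.0054 / 0.0019
= 2.8421

2.8421


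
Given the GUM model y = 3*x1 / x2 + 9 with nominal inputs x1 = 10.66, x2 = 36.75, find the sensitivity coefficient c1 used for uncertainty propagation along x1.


y = 3*x1 / x2 + 9
dy/dx1 = 3/x2
Evaluate at x2 = 36.75: c1 = 3 / 36.75
c1 = 0.0816

0.0816


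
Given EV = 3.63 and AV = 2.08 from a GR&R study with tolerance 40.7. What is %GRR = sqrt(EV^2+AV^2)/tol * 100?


GRR = sqrt(EV^2 + AV^2) = sqrt(3.63^2 + 2.08^2) = 4.1836945
%GRR = GRR / tol * 100 = 4.1836945 / 40.7 * 100
%GRR = 10.2793

10.2793


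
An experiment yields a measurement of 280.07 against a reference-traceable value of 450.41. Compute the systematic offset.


Systematic error = measured - true
= 280.07 - 450.41
= -170.3400

-170.3400


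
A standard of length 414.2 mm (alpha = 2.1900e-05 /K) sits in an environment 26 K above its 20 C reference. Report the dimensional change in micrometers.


dL = L * alpha * dT
= 414.2 * 2.1900e-05 * 26
= 0.2358455 mm
dL_um = 0.2358455 * 1000 = 235.8455 um

235.8455


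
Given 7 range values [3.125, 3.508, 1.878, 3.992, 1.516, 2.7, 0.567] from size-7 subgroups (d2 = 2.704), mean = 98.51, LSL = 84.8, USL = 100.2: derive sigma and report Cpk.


R_bar = (3.125 + 3.508 + 1.878 + 3.992 + 1.516 + 2.7 + 0.567) / 7 = 2.4694286
sigma = R_bar / d2 = 2.4694286 / 2.704 = 0.91325022
Cp = (USL - LSL)/(6*sigma) = (100.2 - 84.8)/(6*0.91325022) = 2.8105
Cpu = (100.2 - 98.51)/(3*0.91325022) = 0.6168
Cpl = (98.51 - 84.8)/(3*0.91325022) = 5.0041
Cpk = min(Cpu, Cpl) = 0.6168

0.6168


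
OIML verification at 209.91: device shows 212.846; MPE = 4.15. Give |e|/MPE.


e = indication - reference = 212.846 - 209.91 = 2.9360
|e| = 2.9360
ratio = |e| / MPE = 2.9360 / 4.15
ratio = 0.7075

0.7075


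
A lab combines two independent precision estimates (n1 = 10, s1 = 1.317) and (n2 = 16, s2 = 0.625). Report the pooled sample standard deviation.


s_p = sqrt(((n1-1)*s1^2 + (n2-1)*s2^2) / (n1+n2-2))
numerator = (10-1)*1.317^2 + (16-1)*0.625^2 = 15.610401 + 5.859375 = 21.469776
denominator = 10 + 16 - 2 = 24
s_p^2 = 21.469776 / 24 = 0.894574
s_p = sqrt(0.894574) = 0.9458

0.9458


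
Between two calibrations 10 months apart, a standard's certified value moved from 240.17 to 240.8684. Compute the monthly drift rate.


rate = (v2 - v1) / months
= (240.8684 - 240.17) / 10
= 0.6984 / 10
= 0.0698

0.0698


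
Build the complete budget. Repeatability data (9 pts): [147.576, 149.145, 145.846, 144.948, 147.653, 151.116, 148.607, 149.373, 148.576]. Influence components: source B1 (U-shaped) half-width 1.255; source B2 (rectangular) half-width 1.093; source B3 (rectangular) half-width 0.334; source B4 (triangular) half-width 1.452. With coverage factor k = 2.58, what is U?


mean = (147.576 + 149.145 + 145.846 + 144.948 + 147.653 + 151.116 + 148.607 + 149.373 + 148.576) / 9 = 148.0933333
s = sqrt(sum((x - mean)^2)/(n-1)) = 1.8635329
u_A = s / sqrt(n) = 1.8635329 / sqrt(9) = 0.62117763
u_B1 = 1.255 / sqrt(2) = 0.88741901
u_B2 = 1.093 / sqrt(3) = 0.63104384
u_B3 = 0.334 / sqrt(3) = 0.19283499
u_B4 = 1.452 / sqrt(6) = 0.59277652
uc = sqrt(0.62117763^2 + 0.88741901^2 + 0.63104384^2 + 0.19283499^2 + 0.59277652^2) = 1.4000571
U = k * uc = 2.58 * 1.4000571
U = 3.6121

3.6121


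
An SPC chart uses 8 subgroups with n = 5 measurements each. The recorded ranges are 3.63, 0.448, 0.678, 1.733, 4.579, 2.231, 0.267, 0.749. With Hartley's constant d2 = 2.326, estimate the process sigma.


R_bar = (3.63 + 0.448 + 0.678 + 1.733 + 4.579 + 2.231 + 0.267 + 0.749) / 8
R_bar = 14.315 / 8 = 1.789375
sigma_hat = R_bar / d2 = 1.789375 / 2.326 = 0.7693

0.7693


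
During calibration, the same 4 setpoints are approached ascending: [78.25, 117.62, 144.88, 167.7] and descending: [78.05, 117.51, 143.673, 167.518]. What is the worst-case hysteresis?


|78.25 - 78.05| = 0.2000
|117.62 - 117.51| = 0.1100
|144.88 - 143.673| = 1.2070
|167.7 - 167.518| = 0.1820
hysteresis = max(diffs) = 1.2070

1.2070


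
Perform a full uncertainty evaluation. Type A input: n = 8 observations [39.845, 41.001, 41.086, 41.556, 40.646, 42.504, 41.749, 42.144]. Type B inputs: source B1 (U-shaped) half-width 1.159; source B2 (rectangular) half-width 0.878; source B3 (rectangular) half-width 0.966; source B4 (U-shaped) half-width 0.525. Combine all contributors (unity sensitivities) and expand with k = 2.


mean = (39.845 + 41.001 + 41.086 + 41.556 + 40.646 + 42.504 + 41.749 + 42.144) / 8 = 41.316375
s = sqrt(sum((x - mean)^2)/(n-1)) = 0.85413966
u_A = s / sqrt(n) = 0.85413966 / sqrt(8) = 0.30198397
u_B1 = 1.159 / sqrt(2) = 0.81953676
u_B2 = 0.878 / sqrt(3) = 0.50691354
u_B3 = 0.966 / sqrt(3) = 0.55772036
u_B4 = 0.525 / sqrt(2) = 0.37123106
uc = sqrt(0.30198397^2 + 0.81953676^2 + 0.50691354^2 + 0.55772036^2 + 0.37123106^2) = 1.2118831
U = k * uc = 2 * 1.2118831
U = 2.4238

2.4238


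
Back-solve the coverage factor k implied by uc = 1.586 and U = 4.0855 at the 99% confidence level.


k = U / uc
k = 4.0855 / 1.586
k = 2.576

2.576


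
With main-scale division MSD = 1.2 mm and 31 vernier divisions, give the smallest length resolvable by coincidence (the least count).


LC = MSD / n_div
= 1.2 / 31
= 0.0387

0.0387


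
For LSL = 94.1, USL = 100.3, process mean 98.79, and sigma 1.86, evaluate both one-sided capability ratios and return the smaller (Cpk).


Cpu = (USL - mean) / (3*sigma) = (100.3 - 98.79) / (3*1.86) = 0.2706
Cpl = (mean - LSL) / (3*sigma) = (98.79 - 94.1) / (3*1.86) = 0.8405
Cpk = min(Cpu, Cpl) = 0.2706

0.2706


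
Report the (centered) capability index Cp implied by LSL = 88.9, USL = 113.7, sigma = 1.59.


Cp = (USL - LSL) / (6 * sigma)
= (113.7 - 88.9) / (6 * 1.59)
= 24.8000 / 9.5400
= 2.5996

2.5996


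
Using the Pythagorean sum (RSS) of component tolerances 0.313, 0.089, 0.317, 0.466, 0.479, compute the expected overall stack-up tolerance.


RSS = sqrt(0.313^2 + 0.089^2 + 0.317^2 + 0.466^2 + 0.479^2)
= sqrt(0.652976)
= 0.8081

0.8081


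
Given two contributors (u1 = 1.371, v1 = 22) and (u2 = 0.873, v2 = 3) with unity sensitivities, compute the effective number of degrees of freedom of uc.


uc = sqrt(u1^2 + u2^2) = sqrt(1.371^2 + 0.873^2) = 1.6253523
v_eff = uc^4 / (u1^4/v1 + u2^4/v2)
= 1.6253523^4 / (1.371^4/22 + 0.873^4/3)
= 6.9789493 / 0.35420673
v_eff = 19.7030

19.7030


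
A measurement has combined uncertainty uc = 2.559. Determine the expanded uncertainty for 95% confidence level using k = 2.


U = k * uc
U = 2 * 2.559
U = 5.1180

5.1180


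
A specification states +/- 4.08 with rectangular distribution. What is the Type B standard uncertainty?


u_B = half_width / sqrt(3)
u_B = 4.08 / 1.7320508
u_B = 2.3556

2.3556


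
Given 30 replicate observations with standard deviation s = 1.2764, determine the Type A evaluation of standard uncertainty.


u_A = s / sqrt(n)
u_A = 1.2764 / sqrt(30)
u_A = 1.2764 / 5.4772256
u_A = 0.2330

0.2330


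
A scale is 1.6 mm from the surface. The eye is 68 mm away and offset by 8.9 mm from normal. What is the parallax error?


error = h * offset / d
= 1.6 * 8.9 / 68
= 0.2094

0.2094


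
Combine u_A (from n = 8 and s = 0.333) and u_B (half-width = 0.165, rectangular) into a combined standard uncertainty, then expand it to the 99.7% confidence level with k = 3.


u_A = s / sqrt(n) = 0.333 / sqrt(8) = 0.11773328
u_B = half_width / sqrt(3) = 0.165 / sqrt(3) = 0.095262794
uc = sqrt(u_A^2 + u_B^2) = sqrt(0.11773328^2 + 0.095262794^2) = 0.15144677
U = k * uc = 3 * 0.15144677
U = 0.4543

0.4543


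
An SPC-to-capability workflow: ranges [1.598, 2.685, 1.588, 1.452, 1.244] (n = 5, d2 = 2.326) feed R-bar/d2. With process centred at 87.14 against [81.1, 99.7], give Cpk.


R_bar = (1.598 + 2.685 + 1.588 + 1.452 + 1.244) / 5 = 1.7134
sigma = R_bar / d2 = 1.7134 / 2.326 = 0.73662941
Cp = (USL - LSL)/(6*sigma) = (99.7 - 81.1)/(6*0.73662941) = 4.2084
Cpu = (99.7 - 87.14)/(3*0.73662941) = 5.6835
Cpl = (87.14 - 81.1)/(3*0.73662941) = 2.7332
Cpk = min(Cpu, Cpl) = 2.7332

2.7332


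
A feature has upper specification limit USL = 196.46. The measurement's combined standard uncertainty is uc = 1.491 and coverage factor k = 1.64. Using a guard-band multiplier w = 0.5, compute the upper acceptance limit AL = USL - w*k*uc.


U = k * uc = 1.64 * 1.491 = 2.44524
guard band g = w * U = 0.5 * 2.44524 = 1.22262
AL = USL - g = 196.46 - 1.22262
AL = 195.2374

195.2374


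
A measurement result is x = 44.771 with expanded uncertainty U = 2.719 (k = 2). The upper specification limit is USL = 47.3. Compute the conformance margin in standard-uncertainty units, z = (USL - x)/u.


u = U / k = 2.719 / 2 = 1.3595
margin = |USL - x| = |47.3 - 44.771| = 2.529
z = margin / u = 2.529 / 1.3595
z = 1.8602

1.8602


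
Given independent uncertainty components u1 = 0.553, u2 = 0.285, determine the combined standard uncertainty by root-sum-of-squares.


uc = sqrt(0.553^2 + 0.285^2)
uc = sqrt(0.387034)
uc = 0.6221

0.6221


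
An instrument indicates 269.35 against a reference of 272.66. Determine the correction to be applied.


Correction = standard - reading
= 272.66 - 269.35
= 3.3100

3.3100


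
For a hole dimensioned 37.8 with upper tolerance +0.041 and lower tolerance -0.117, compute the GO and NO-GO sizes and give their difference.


GO = nominal - lower_tol (smallest hole = maximum material condition)
GO = 37.8 - 0.117 = 37.683
NO-GO = nominal + upper_tol (largest hole = least material condition)
NO-GO = 37.8 + 0.041 = 37.841
spread = NO-GO - GO = 37.841 - 37.683 = 0.1580

0.1580


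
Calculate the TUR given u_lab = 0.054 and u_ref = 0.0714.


TUR = u_lab / u_ref
= 0.054 / 0.0714
= 0.7563

0.7563


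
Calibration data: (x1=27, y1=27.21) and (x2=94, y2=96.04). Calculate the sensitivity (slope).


slope = (y2 - y1) / (x2 - x1)
= (96.04 - 27.21) / (94 - 27)
= 68.8300 / 67
= 1.0273

1.0273


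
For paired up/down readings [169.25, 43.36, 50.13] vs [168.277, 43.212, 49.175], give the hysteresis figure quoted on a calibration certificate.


|169.25 - 168.277| = 0.9730
|43.36 - 43.212| = 0.1480
|50.13 - 49.175| = 0.9550
hysteresis = max(diffs) = 0.9730

0.9730


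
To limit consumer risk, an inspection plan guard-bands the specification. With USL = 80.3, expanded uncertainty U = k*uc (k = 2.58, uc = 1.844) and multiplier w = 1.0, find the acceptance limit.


U = k * uc = 2.58 * 1.844 = 4.75752
guard band g = w * U = 1.0 * 4.75752 = 4.75752
AL = USL - g = 80.3 - 4.75752
AL = 75.5425

75.5425


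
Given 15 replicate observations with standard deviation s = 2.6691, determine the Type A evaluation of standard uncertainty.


u_A = s / sqrt(n)
u_A = 2.6691 / sqrt(15)
u_A = 2.6691 / 3.8729833
u_A = 0.6892

0.6892


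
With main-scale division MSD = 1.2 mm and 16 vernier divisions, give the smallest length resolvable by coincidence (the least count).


LC = MSD / n_div
= 1.2 / 16
= 0.0750

0.0750


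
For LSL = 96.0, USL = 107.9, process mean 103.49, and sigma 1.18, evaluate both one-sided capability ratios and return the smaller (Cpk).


Cpu = (USL - mean) / (3*sigma) = (107.9 - 103.49) / (3*1.18) = 1.2458
Cpl = (mean - LSL) / (3*sigma) = (103.49 - 96.0) / (3*1.18) = 2.1158
Cpk = min(Cpu, Cpl) = 1.2458

1.2458


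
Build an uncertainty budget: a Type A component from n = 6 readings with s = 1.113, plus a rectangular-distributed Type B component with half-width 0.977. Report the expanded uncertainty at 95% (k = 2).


u_A = s / sqrt(n) = 1.113 / sqrt(6) = 0.45438035
u_B = half_width / sqrt(3) = 0.977 / sqrt(3) = 0.56407121
uc = sqrt(u_A^2 + u_B^2) = sqrt(0.45438035^2 + 0.56407121^2) = 0.72431887
U = k * uc = 2 * 0.72431887
U = 1.4486

1.4486


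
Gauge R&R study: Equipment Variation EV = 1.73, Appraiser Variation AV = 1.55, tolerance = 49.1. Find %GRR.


GRR = sqrt(EV^2 + AV^2) = sqrt(1.73^2 + 1.55^2) = 2.3228
%GRR = GRR / tol * 100 = 2.3228 / 49.1 * 100
%GRR = 4.7308

4.7308


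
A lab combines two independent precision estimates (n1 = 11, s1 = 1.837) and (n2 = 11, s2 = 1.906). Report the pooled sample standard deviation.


s_p = sqrt(((n1-1)*s1^2 + (n2-1)*s2^2) / (n1+n2-2))
numerator = (11-1)*1.837^2 + (11-1)*1.906^2 = 33.74569 + 36.32836 = 70.07405
denominator = 11 + 11 - 2 = 20
s_p^2 = 70.07405 / 20 = 3.5037025
s_p = sqrt(3.5037025) = 1.8718

1.8718


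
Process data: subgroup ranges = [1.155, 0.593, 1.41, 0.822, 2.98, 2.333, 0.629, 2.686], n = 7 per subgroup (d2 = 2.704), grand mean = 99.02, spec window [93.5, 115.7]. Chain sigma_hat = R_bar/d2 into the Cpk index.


R_bar = (1.155 + 0.593 + 1.41 + 0.822 + 2.98 + 2.333 + 0.629 + 2.686) / 8 = 1.576
sigma = R_bar / d2 = 1.576 / 2.704 = 0.58284024
Cp = (USL - LSL)/(6*sigma) = (115.7 - 93.5)/(6*0.58284024) = 6.3482
Cpu = (115.7 - 99.02)/(3*0.58284024) = 9.5395
Cpl = (99.02 - 93.5)/(3*0.58284024) = 3.1570
Cpk = min(Cpu, Cpl) = 3.1570

3.1570


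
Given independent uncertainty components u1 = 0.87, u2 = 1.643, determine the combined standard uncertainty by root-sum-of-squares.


uc = sqrt(0.87^2 + 1.643^2)
uc = sqrt(3.456349)
uc = 1.8591

1.8591


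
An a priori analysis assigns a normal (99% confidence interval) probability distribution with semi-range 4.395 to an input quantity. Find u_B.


u_B = half_width / 2.576
u_B = 4.395 / 2.576
u_B = 1.7061

1.7061


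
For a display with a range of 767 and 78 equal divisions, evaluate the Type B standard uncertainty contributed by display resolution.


resolution = range / divisions
resolution = 767 / 78 = 9.8333333
u_res = resolution / (2*sqrt(3))
u_res = 9.8333333 / 3.4641016
u_res = 2.8386

2.8386


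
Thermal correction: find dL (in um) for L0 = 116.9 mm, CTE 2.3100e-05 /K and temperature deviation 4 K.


dL = L * alpha * dT
= 116.9 * 2.3100e-05 * 4
= 0.0108016 mm
dL_um = 0.0108016 * 1000 = 10.8016 um

10.8016


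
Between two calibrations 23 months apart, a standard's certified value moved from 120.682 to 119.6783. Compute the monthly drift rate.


rate = (v2 - v1) / months
= (119.6783 - 120.682) / 23
= -1.0037 / 23
= -0.0436

-0.0436


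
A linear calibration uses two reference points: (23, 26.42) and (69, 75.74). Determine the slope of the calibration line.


slope = (y2 - y1) / (x2 - x1)
= (75.74 - 26.42) / (69 - 23)
= 49.3200 / 46
= 1.0722

1.0722


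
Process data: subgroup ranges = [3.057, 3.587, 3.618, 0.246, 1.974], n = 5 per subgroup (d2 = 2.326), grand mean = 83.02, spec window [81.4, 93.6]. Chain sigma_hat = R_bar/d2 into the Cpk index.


R_bar = (3.057 + 3.587 + 3.618 + 0.246 + 1.974) / 5 = 2.4964
sigma = R_bar / d2 = 2.4964 / 2.326 = 1.0732588
Cp = (USL - LSL)/(6*sigma) = (93.6 - 81.4)/(6*1.0732588) = 1.8945
Cpu = (93.6 - 83.02)/(3*1.0732588) = 3.2859
Cpl = (83.02 - 81.4)/(3*1.0732588) = 0.5031
Cpk = min(Cpu, Cpl) = 0.5031

0.5031


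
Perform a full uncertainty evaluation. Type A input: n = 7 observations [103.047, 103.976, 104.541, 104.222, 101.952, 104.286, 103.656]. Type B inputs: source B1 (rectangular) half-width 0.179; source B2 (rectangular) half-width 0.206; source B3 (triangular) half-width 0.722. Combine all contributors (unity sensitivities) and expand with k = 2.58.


mean = (103.047 + 103.976 + 104.541 + 104.222 + 101.952 + 104.286 + 103.656) / 7 = 103.6685714
s = sqrt(sum((x - mean)^2)/(n-1)) = 0.90150538
u_A = s / sqrt(n) = 0.90150538 / sqrt(7) = 0.34073701
u_B1 = 0.179 / sqrt(3) = 0.1033457
u_B2 = 0.206 / sqrt(3) = 0.11893416
u_B3 = 0.722 / sqrt(6) = 0.29475527
uc = sqrt(0.34073701^2 + 0.1033457^2 + 0.11893416^2 + 0.29475527^2) = 0.47729241
U = k * uc = 2.58 * 0.47729241
U = 1.2314

1.2314


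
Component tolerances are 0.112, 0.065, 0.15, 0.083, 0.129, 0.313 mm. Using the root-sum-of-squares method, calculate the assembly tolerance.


RSS = sqrt(0.112^2 + 0.065^2 + 0.15^2 + 0.083^2 + 0.129^2 + 0.313^2)
= sqrt(0.160768)
= 0.4010

0.4010


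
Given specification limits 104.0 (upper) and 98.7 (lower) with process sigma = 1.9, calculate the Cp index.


Cp = (USL - LSL) / (6 * sigma)
= (104.0 - 98.7) / (6 * 1.9)
= 5.3000 / 11.4000
= 0.4649

0.4649


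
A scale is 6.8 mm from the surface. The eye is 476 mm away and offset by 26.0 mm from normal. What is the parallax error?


error = h * offset / d
= 6.8 * 26.0 / 476
= 0.3714

0.3714


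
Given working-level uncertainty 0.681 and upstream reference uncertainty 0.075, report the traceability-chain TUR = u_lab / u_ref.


TUR = u_lab / u_ref
= 0.681 / 0.075
= 9.0800

9.0800


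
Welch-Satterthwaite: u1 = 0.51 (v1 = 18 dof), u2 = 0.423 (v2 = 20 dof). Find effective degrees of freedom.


uc = sqrt(u1^2 + u2^2) = sqrt(0.51^2 + 0.423^2) = 0.66259264
v_eff = uc^4 / (u1^4/v1 + u2^4/v2)
= 0.66259264^4 / (0.51^4/18 + 0.423^4/20)
= 0.19274647 / 0.0053592244
v_eff = 35.9654

35.9654


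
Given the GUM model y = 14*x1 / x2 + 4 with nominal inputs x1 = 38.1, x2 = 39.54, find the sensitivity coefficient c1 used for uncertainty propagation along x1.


y = 14*x1 / x2 + 4
dy/dx1 = 14/x2
Evaluate at x2 = 39.54: c1 = 14 / 39.54
c1 = 0.3541

0.3541


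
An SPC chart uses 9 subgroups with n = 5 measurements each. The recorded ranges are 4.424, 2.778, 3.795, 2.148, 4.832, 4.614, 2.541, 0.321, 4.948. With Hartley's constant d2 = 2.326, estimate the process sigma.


R_bar = (4.424 + 2.778 + 3.795 + 2.148 + 4.832 + 4.614 + 2.541 + 0.321 + 4.948) / 9
R_bar = 30.401 / 9 = 3.3778889
sigma_hat = R_bar / d2 = 3.3778889 / 2.326 = 1.4522

1.4522


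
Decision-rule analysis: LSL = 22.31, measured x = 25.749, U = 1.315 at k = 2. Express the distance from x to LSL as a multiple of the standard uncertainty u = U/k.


u = U / k = 1.315 / 2 = 0.6575
margin = |LSL - x| = |22.31 - 25.749| = 3.439
z = margin / u = 3.439 / 0.6575
z = 5.2304

5.2304


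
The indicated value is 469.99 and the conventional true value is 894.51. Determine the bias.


Systematic error = measured - true
= 469.99 - 894.51
= -424.5200

-424.5200


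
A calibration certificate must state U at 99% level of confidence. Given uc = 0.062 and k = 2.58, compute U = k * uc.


U = k * uc
U = 2.58 * 0.062
U = 0.1600

0.1600


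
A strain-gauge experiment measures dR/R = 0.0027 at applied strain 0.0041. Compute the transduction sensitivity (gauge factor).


GF = (dR/R) / epsilon
= 0.0027 / 0.0041
= 0.6585

0.6585


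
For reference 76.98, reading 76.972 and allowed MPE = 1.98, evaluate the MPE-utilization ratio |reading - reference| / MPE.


e = indication - reference = 76.972 - 76.98 = -0.0080
|e| = 0.0080
ratio = |e| / MPE = 0.0080 / 1.98
ratio = 0.0040

0.0040


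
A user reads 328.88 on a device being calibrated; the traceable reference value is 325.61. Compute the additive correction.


Correction = standard - reading
= 325.61 - 328.88
= -3.2700

-3.2700


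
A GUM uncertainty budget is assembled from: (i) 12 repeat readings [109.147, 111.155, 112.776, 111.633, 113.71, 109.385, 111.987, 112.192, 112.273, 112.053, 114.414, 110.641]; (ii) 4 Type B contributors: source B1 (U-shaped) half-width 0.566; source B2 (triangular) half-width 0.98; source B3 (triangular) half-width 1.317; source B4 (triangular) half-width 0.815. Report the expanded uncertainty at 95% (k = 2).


mean = (109.147 + 111.155 + 112.776 + 111.633 + 113.71 + 109.385 + 111.987 + 112.192 + 112.273 + 112.053 + 114.414 + 110.641) / 12 = 111.7805
s = sqrt(sum((x - mean)^2)/(n-1)) = 1.5539776
u_A = s / sqrt(n) = 1.5539776 / sqrt(12) = 0.44859469
u_B1 = 0.566 / sqrt(2) = 0.40022244
u_B2 = 0.98 / sqrt(6) = 0.40008332
u_B3 = 1.317 / sqrt(6) = 0.537663
u_B4 = 0.815 / sqrt(6) = 0.33272236
uc = sqrt(0.44859469^2 + 0.40022244^2 + 0.40008332^2 + 0.537663^2 + 0.33272236^2) = 0.95982682
U = k * uc = 2 * 0.95982682
U = 1.9197

1.9197


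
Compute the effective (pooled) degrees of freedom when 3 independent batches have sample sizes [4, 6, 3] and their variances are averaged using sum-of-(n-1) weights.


nu = sum_i (n_i - 1)
nu = ((4 - 1) + (6 - 1) + (3 - 1))
nu = 3 + 5 + 2
nu = 10

10


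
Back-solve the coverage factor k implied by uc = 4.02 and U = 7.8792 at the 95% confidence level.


k = U / uc
k = 7.8792 / 4.02
k = 1.96

1.96


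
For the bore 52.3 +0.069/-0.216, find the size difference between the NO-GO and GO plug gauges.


GO = nominal - lower_tol (smallest hole = maximum material condition)
GO = 52.3 - 0.216 = 52.084
NO-GO = nominal + upper_tol (largest hole = least material condition)
NO-GO = 52.3 + 0.069 = 52.369
spread = NO-GO - GO = 52.369 - 52.084 = 0.2850

0.2850


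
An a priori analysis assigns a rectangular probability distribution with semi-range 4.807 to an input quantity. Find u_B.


u_B = half_width / sqrt(3)
u_B = 4.807 / 1.7320508
u_B = 2.7753

2.7753


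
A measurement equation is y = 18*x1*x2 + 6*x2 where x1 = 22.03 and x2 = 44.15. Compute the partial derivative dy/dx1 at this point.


y = 18*x1*x2 + 6*x2
dy/dx1 = 18*x2
Evaluate at x2 = 44.15: c1 = 18 * 44.15
c1 = 794.7000

794.7000


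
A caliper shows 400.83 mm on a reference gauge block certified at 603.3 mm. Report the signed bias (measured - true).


Systematic error = measured - true
= 400.83 - 603.3
= -202.4700

-202.4700


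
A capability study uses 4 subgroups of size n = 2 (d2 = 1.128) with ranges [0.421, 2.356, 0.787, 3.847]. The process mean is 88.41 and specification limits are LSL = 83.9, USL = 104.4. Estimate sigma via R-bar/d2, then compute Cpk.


R_bar = (0.421 + 2.356 + 0.787 + 3.847) / 4 = 1.85275
sigma = R_bar / d2 = 1.85275 / 1.128 = 1.6425089
Cp = (USL - LSL)/(6*sigma) = (104.4 - 83.9)/(6*1.6425089) = 2.0802
Cpu = (104.4 - 88.41)/(3*1.6425089) = 3.2450
Cpl = (88.41 - 83.9)/(3*1.6425089) = 0.9153
Cpk = min(Cpu, Cpl) = 0.9153

0.9153


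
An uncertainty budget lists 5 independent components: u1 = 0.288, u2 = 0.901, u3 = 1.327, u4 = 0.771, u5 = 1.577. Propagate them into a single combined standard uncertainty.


uc = sqrt(0.288^2 + 0.901^2 + 1.327^2 + 0.771^2 + 1.577^2)
uc = sqrt(5.737044)
uc = 2.3952

2.3952


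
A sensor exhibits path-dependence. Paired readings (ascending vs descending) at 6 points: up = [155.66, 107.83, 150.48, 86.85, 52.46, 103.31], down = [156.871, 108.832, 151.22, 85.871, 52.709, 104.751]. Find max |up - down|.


|155.66 - 156.871| = 1.2110
|107.83 - 108.832| = 1.0020
|150.48 - 151.22| = 0.7400
|86.85 - 85.871| = 0.9790
|52.46 - 52.709| = 0.2490
|103.31 - 104.751| = 1.4410
hysteresis = max(diffs) = 1.4410

1.4410


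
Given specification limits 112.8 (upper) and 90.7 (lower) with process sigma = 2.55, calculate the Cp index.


Cp = (USL - LSL) / (6 * sigma)
= (112.8 - 90.7) / (6 * 2.55)
= 22.1000 / 15.3000
= 1.4444

1.4444


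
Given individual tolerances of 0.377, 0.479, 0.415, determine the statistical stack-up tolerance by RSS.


RSS = sqrt(0.377^2 + 0.479^2 + 0.415^2)
= sqrt(0.543795)
= 0.7374

0.7374


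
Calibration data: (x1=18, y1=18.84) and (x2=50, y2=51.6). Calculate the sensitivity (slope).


slope = (y2 - y1) / (x2 - x1)
= (51.6 - 18.84) / (50 - 18)
= 32.7600 / 32
= 1.0238

1.0238


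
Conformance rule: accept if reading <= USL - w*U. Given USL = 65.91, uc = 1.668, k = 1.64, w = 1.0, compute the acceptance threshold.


U = k * uc = 1.64 * 1.668 = 2.73552
guard band g = w * U = 1.0 * 2.73552 = 2.73552
AL = USL - g = 65.91 - 2.73552
AL = 63.1745

63.1745


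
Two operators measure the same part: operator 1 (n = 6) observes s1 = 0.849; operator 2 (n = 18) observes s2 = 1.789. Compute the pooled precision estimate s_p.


s_p = sqrt(((n1-1)*s1^2 + (n2-1)*s2^2) / (n1+n2-2))
numerator = (6-1)*0.849^2 + (18-1)*1.789^2 = 3.604005 + 54.408857 = 58.012862
denominator = 6 + 18 - 2 = 22
s_p^2 = 58.012862 / 22 = 2.6369483
s_p = sqrt(2.6369483) = 1.6239

1.6239


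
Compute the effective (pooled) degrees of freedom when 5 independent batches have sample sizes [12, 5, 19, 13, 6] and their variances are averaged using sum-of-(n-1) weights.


nu = sum_i (n_i - 1)
nu = ((12 - 1) + (5 - 1) + (19 - 1) + (13 - 1) + (6 - 1))
nu = 11 + 4 + 18 + 12 + 5
nu = 50

50


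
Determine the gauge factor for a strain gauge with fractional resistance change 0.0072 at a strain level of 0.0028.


GF = (dR/R) / epsilon
= 0.0072 / 0.0028
= 2.5714

2.5714


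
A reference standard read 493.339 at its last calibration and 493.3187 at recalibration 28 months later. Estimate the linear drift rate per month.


rate = (v2 - v1) / months
= (493.3187 - 493.339) / 28
= -0.0203 / 28
= -7.2500e-04

-7.2500e-04


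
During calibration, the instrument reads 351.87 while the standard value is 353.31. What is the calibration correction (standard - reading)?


Correction = standard - reading
= 353.31 - 351.87
= 1.4400

1.4400


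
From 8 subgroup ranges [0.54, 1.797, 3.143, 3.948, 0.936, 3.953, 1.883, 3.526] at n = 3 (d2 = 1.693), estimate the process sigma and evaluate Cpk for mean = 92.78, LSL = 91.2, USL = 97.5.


R_bar = (0.54 + 1.797 + 3.143 + 3.948 + 0.936 + 3.953 + 1.883 + 3.526) / 8 = 2.46575
sigma = R_bar / d2 = 2.46575 / 1.693 = 1.4564383
Cp = (USL - LSL)/(6*sigma) = (97.5 - 91.2)/(6*1.4564383) = 0.7209
Cpu = (97.5 - 92.78)/(3*1.4564383) = 1.0803
Cpl = (92.78 - 91.2)/(3*1.4564383) = 0.3616
Cpk = min(Cpu, Cpl) = 0.3616

0.3616


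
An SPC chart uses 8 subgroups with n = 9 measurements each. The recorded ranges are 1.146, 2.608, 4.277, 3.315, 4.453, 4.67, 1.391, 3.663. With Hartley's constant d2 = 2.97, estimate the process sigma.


R_bar = (1.146 + 2.608 + 4.277 + 3.315 + 4.453 + 4.67 + 1.391 + 3.663) / 8
R_bar = 25.523 / 8 = 3.190375
sigma_hat = R_bar / d2 = 3.190375 / 2.97 = 1.0742

1.0742


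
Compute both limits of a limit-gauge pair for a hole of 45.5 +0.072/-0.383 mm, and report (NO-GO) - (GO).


GO = nominal - lower_tol (smallest hole = maximum material condition)
GO = 45.5 - 0.383 = 45.117
NO-GO = nominal + upper_tol (largest hole = least material condition)
NO-GO = 45.5 + 0.072 = 45.572
spread = NO-GO - GO = 45.572 - 45.117 = 0.4550

0.4550


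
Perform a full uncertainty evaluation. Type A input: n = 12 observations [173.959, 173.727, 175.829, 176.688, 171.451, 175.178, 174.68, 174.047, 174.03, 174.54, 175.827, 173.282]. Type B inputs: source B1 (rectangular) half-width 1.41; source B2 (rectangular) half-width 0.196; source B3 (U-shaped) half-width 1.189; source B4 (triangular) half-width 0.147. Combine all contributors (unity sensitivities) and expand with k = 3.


mean = (173.959 + 173.727 + 175.829 + 176.688 + 171.451 + 175.178 + 174.68 + 174.047 + 174.03 + 174.54 + 175.827 + 173.282) / 12 = 174.4365
s = sqrt(sum((x - mean)^2)/(n-1)) = 1.376955
u_A = s / sqrt(n) = 1.376955 / sqrt(12) = 0.39749267
u_B1 = 1.41 / sqrt(3) = 0.81406388
u_B2 = 0.196 / sqrt(3) = 0.11316065
u_B3 = 1.189 / sqrt(2) = 0.84074996
u_B4 = 0.147 / sqrt(6) = 0.060012499
uc = sqrt(0.39749267^2 + 0.81406388^2 + 0.11316065^2 + 0.84074996^2 + 0.060012499^2) = 1.242565
U = k * uc = 3 * 1.242565
U = 3.7277

3.7277


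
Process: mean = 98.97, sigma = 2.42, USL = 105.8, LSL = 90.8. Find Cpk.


Cpu = (USL - mean) / (3*sigma) = (105.8 - 98.97) / (3*2.42) = 0.9408
Cpl = (mean - LSL) / (3*sigma) = (98.97 - 90.8) / (3*2.42) = 1.1253
Cpk = min(Cpu, Cpl) = 0.9408

0.9408


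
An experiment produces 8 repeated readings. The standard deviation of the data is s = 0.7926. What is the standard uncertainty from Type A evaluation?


u_A = s / sqrt(n)
u_A = 0.7926 / sqrt(8)
u_A = 0.7926 / 2.8284271
u_A = 0.2802

0.2802


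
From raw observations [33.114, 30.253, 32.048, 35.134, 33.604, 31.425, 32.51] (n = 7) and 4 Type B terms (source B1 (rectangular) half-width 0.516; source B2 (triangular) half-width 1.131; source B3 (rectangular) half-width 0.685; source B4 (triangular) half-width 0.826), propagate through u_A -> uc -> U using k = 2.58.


mean = (33.114 + 30.253 + 32.048 + 35.134 + 33.604 + 31.425 + 32.51) / 7 = 32.584
s = sqrt(sum((x - mean)^2)/(n-1)) = 1.5755112
u_A = s / sqrt(n) = 1.5755112 / sqrt(7) = 0.59548726
u_B1 = 0.516 / sqrt(3) = 0.29791274
u_B2 = 1.131 / sqrt(6) = 0.46172882
u_B3 = 0.685 / sqrt(3) = 0.39548493
u_B4 = 0.826 / sqrt(6) = 0.33721309
uc = sqrt(0.59548726^2 + 0.29791274^2 + 0.46172882^2 + 0.39548493^2 + 0.33721309^2) = 0.96263782
U = k * uc = 2.58 * 0.96263782
U = 2.4836

2.4836


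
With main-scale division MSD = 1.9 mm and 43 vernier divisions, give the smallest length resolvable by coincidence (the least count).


LC = MSD / n_div
= 1.9 / 43
= 0.0442

0.0442


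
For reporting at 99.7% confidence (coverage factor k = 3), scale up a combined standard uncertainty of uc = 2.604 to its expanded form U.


U = k * uc
U = 3 * 2.604
U = 7.8120

7.8120


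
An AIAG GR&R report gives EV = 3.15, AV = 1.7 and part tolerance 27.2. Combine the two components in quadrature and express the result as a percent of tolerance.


GRR = sqrt(EV^2 + AV^2) = sqrt(3.15^2 + 1.7^2) = 3.5794553
%GRR = GRR / tol * 100 = 3.5794553 / 27.2 * 100
%GRR = 13.1598

13.1598


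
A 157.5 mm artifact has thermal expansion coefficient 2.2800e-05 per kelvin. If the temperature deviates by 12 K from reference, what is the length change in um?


dL = L * alpha * dT
= 157.5 * 2.2800e-05 * 12
= 0.0430920 mm
dL_um = 0.0430920 * 1000 = 43.0920 um

43.0920


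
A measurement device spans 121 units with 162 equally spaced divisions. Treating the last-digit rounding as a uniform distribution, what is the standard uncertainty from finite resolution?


resolution = range / divisions
resolution = 121 / 162 = 0.74691358
u_res = resolution / (2*sqrt(3))
u_res = 0.74691358 / 3.4641016
u_res = 0.2156

0.2156


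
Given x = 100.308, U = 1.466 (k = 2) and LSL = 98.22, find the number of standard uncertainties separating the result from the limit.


u = U / k = 1.466 / 2 = 0.733
margin = |LSL - x| = |98.22 - 100.308| = 2.088
z = margin / u = 2.088 / 0.733
z = 2.8486

2.8486


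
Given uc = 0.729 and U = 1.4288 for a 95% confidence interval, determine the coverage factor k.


k = U / uc
k = 1.4288 / 0.729
k = 1.96

1.96


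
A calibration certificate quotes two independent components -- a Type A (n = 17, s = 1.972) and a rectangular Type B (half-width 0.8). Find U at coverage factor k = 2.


u_A = s / sqrt(n) = 1.972 / sqrt(17) = 0.47828025
u_B = half_width / sqrt(3) = 0.8 / sqrt(3) = 0.46188022
uc = sqrt(u_A^2 + u_B^2) = sqrt(0.47828025^2 + 0.46188022^2) = 0.66489498
U = k * uc = 2 * 0.66489498
U = 1.3298

1.3298


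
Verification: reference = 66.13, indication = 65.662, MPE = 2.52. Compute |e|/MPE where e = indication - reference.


e = indication - reference = 65.662 - 66.13 = -0.4680
|e| = 0.4680
ratio = |e| / MPE = 0.4680 / 2.52
ratio = 0.1857

0.1857


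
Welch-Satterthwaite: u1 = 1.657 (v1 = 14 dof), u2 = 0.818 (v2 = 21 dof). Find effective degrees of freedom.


uc = sqrt(u1^2 + u2^2) = sqrt(1.657^2 + 0.818^2) = 1.8479104
v_eff = uc^4 / (u1^4/v1 + u2^4/v2)
= 1.8479104^4 / (1.657^4/14 + 0.818^4/21)
= 11.660674 / 0.55979093
v_eff = 20.8304

20.8304


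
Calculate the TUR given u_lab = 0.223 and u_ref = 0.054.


TUR = u_lab / u_ref
= 0.223 / 0.054
= 4.1296

4.1296


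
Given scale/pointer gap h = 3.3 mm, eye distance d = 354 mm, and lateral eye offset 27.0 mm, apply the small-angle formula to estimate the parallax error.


error = h * offset / d
= 3.3 * 27.0 / 354
= 0.2517

0.2517


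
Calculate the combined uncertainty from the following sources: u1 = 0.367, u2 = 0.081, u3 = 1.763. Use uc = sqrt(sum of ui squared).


uc = sqrt(0.367^2 + 0.081^2 + 1.763^2)
uc = sqrt(3.249419)
uc = 1.8026

1.8026


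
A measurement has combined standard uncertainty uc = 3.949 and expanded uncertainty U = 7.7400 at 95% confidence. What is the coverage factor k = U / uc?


k = U / uc
k = 7.7400 / 3.949
k = 1.96

1.96


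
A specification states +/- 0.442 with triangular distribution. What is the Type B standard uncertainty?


u_B = half_width / sqrt(6)
u_B = 0.442 / 2.4494897
u_B = 0.1804

0.1804


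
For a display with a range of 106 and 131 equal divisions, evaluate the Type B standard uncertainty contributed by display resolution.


resolution = range / divisions
resolution = 106 / 131 = 0.80916031
u_res = resolution / (2*sqrt(3))
u_res = 0.80916031 / 3.4641016
u_res = 0.2336

0.2336


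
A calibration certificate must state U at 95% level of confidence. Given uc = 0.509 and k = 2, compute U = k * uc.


U = k * uc
U = 2 * 0.509
U = 1.0180

1.0180


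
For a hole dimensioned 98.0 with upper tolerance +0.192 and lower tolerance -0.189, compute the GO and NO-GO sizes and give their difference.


GO = nominal - lower_tol (smallest hole = maximum material condition)
GO = 98.0 - 0.189 = 97.811
NO-GO = nominal + upper_tol (largest hole = least material condition)
NO-GO = 98.0 + 0.192 = 98.192
spread = NO-GO - GO = 98.192 - 97.811 = 0.3810

0.3810


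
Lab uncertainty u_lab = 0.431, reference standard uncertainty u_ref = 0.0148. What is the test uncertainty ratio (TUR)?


TUR = u_lab / u_ref
= 0.431 / 0.0148
= 29.1216

29.1216


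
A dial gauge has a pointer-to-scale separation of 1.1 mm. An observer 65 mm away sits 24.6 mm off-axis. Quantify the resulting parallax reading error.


error = h * offset / d
= 1.1 * 24.6 / 65
= 0.4163

0.4163


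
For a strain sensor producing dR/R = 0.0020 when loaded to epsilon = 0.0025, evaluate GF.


GF = (dR/R) / epsilon
= 0.0020 / 0.0025
= 0.8000

0.8000


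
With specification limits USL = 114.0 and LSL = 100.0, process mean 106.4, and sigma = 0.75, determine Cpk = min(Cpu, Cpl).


Cpu = (USL - mean) / (3*sigma) = (114.0 - 106.4) / (3*0.75) = 3.3778
Cpl = (mean - LSL) / (3*sigma) = (106.4 - 100.0) / (3*0.75) = 2.8444
Cpk = min(Cpu, Cpl) = 2.8444

2.8444


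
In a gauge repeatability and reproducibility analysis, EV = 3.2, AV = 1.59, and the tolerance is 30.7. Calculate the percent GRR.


GRR = sqrt(EV^2 + AV^2) = sqrt(3.2^2 + 1.59^2) = 3.5732478
%GRR = GRR / tol * 100 = 3.5732478 / 30.7 * 100
%GRR = 11.6392

11.6392


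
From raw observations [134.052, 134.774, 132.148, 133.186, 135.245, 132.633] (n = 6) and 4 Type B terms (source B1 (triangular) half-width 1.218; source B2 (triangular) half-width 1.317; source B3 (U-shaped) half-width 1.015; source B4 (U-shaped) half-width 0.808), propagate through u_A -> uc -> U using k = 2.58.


mean = (134.052 + 134.774 + 132.148 + 133.186 + 135.245 + 132.633) / 6 = 133.673
s = sqrt(sum((x - mean)^2)/(n-1)) = 1.2224091
u_A = s / sqrt(n) = 1.2224091 / sqrt(6) = 0.49904643
u_B1 = 1.218 / sqrt(6) = 0.49724642
u_B2 = 1.317 / sqrt(6) = 0.537663
u_B3 = 1.015 / sqrt(2) = 0.71771338
u_B4 = 0.808 / sqrt(2) = 0.57134228
uc = sqrt(0.49904643^2 + 0.49724642^2 + 0.537663^2 + 0.71771338^2 + 0.57134228^2) = 1.2755106
U = k * uc = 2.58 * 1.2755106
U = 3.2908

3.2908


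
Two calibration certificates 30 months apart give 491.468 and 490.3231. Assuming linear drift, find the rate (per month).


rate = (v2 - v1) / months
= (490.3231 - 491.468) / 30
= -1.1449 / 30
= -0.0382

-0.0382


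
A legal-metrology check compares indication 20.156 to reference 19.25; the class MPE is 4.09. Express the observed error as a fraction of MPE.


e = indication - reference = 20.156 - 19.25 = 0.9060
|e| = 0.9060
ratio = |e| / MPE = 0.9060 / 4.09
ratio = 0.2215

0.2215


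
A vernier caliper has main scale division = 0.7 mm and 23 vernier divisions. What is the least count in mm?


LC = MSD / n_div
= 0.7 / 23
= 0.0304

0.0304


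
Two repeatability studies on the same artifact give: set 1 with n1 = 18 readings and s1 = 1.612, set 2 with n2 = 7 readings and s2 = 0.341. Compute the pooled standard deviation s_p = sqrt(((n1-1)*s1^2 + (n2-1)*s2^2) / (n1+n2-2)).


s_p = sqrt(((n1-1)*s1^2 + (n2-1)*s2^2) / (n1+n2-2))
numerator = (18-1)*1.612^2 + (7-1)*0.341^2 = 44.175248 + 0.697686 = 44.872934
denominator = 18 + 7 - 2 = 23
s_p^2 = 44.872934 / 23 = 1.9509971
s_p = sqrt(1.9509971) = 1.3968

1.3968


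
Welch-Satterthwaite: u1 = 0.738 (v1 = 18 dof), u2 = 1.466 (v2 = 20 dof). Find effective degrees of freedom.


uc = sqrt(u1^2 + u2^2) = sqrt(0.738^2 + 1.466^2) = 1.64128
v_eff = uc^4 / (u1^4/v1 + u2^4/v2)
= 1.64128^4 / (0.738^4/18 + 1.466^4/20)
= 7.2565586 / 0.24742341
v_eff = 29.3285

29.3285


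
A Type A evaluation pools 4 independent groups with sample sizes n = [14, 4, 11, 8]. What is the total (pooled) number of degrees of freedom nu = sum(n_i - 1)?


nu = sum_i (n_i - 1)
nu = ((14 - 1) + (4 - 1) + (11 - 1) + (8 - 1))
nu = 13 + 3 + 10 + 7
nu = 33

33


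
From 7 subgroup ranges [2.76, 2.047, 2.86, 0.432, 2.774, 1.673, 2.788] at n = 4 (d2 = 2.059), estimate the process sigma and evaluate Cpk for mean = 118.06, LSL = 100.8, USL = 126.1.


R_bar = (2.76 + 2.047 + 2.86 + 0.432 + 2.774 + 1.673 + 2.788) / 7 = 2.1905714
sigma = R_bar / d2 = 2.1905714 / 2.059 = 1.0639006
Cp = (USL - LSL)/(6*sigma) = (126.1 - 100.8)/(6*1.0639006) = 3.9634
Cpu = (126.1 - 118.06)/(3*1.0639006) = 2.5190
Cpl = (118.06 - 100.8)/(3*1.0639006) = 5.4078
Cpk = min(Cpu, Cpl) = 2.5190

2.5190


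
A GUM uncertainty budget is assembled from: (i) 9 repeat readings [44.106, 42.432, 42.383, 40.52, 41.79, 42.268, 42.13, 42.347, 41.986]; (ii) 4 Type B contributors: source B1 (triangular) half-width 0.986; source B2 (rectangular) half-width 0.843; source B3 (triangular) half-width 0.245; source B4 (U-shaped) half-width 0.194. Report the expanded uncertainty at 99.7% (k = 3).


mean = (44.106 + 42.432 + 42.383 + 40.52 + 41.79 + 42.268 + 42.13 + 42.347 + 41.986) / 9 = 42.218
s = sqrt(sum((x - mean)^2)/(n-1)) = 0.92091408
u_A = s / sqrt(n) = 0.92091408 / sqrt(9) = 0.30697136
u_B1 = 0.986 / sqrt(6) = 0.40253281
u_B2 = 0.843 / sqrt(3) = 0.48670628
u_B3 = 0.245 / sqrt(6) = 0.10002083
u_B4 = 0.194 / sqrt(2) = 0.13717872
uc = sqrt(0.30697136^2 + 0.40253281^2 + 0.48670628^2 + 0.10002083^2 + 0.13717872^2) = 0.72247439
U = k * uc = 3 * 0.72247439
U = 2.1674

2.1674
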